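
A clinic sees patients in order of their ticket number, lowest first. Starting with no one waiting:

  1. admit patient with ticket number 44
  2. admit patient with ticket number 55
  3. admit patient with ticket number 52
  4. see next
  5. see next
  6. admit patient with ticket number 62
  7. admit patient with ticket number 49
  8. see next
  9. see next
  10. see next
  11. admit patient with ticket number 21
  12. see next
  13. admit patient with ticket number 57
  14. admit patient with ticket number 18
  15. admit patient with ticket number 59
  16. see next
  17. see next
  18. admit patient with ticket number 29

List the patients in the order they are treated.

[44, 52, 49, 55, 62, 21, 18, 57]

insert 44 → {44}
insert 55 → {44, 55}
insert 52 → {44, 52, 55}
see next → 44; now {52, 55}
see next → 52; now {55}
insert 62 → {55, 62}
insert 49 → {49, 55, 62}
see next → 49; now {55, 62}
see next → 55; now {62}
see next → 62; now {}
insert 21 → {21}
see next → 21; now {}
insert 57 → {57}
insert 18 → {18, 57}
insert 59 → {18, 57, 59}
see next → 18; now {57, 59}
see next → 57; now {59}
insert 29 → {29, 59}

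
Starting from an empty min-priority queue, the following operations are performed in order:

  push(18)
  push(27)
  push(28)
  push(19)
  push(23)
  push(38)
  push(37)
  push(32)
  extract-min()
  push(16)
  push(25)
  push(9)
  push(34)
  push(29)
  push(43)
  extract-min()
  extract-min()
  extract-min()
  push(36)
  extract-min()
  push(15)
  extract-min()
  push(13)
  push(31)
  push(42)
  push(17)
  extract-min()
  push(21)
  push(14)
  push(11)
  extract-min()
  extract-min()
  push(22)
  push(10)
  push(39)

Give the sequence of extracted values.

18 → 9 → 16 → 19 → 23 → 15 → 13 → 11 → 14

insert 18 → {18}
insert 27 → {18, 27}
insert 28 → {18, 27, 28}
insert 19 → {18, 19, 27, 28}
insert 23 → {18, 19, 23, 27, 28}
insert 38 → {18, 19, 23, 27, 28, 38}
insert 37 → {18, 19, 23, 27, 28, 37, 38}
insert 32 → {18, 19, 23, 27, 28, 32, 37, 38}
extract-min → 18; now {19, 23, 27, 28, 32, 37, 38}
insert 16 → {16, 19, 23, 27, 28, 32, 37, 38}
insert 25 → {16, 19, 23, 25, 27, 28, 32, 37, 38}
insert 9 → {9, 16, 19, 23, 25, 27, 28, 32, 37, 38}
insert 34 → {9, 16, 19, 23, 25, 27, 28, 32, 34, 37, 38}
insert 29 → {9, 16, 19, 23, 25, 27, 28, 29, 32, 34, 37, 38}
insert 43 → {9, 16, 19, 23, 25, 27, 28, 29, 32, 34, 37, 38, 43}
extract-min → 9; now {16, 19, 23, 25, 27, 28, 29, 32, 34, 37, 38, 43}
extract-min → 16; now {19, 23, 25, 27, 28, 29, 32, 34, 37, 38, 43}
extract-min → 19; now {23, 25, 27, 28, 29, 32, 34, 37, 38, 43}
insert 36 → {23, 25, 27, 28, 29, 32, 34, 36, 37, 38, 43}
extract-min → 23; now {25, 27, 28, 29, 32, 34, 36, 37, 38, 43}
insert 15 → {15, 25, 27, 28, 29, 32, 34, 36, 37, 38, 43}
extract-min → 15; now {25, 27, 28, 29, 32, 34, 36, 37, 38, 43}
insert 13 → {13, 25, 27, 28, 29, 32, 34, 36, 37, 38, 43}
insert 31 → {13, 25, 27, 28, 29, 31, 32, 34, 36, 37, 38, 43}
insert 42 → {13, 25, 27, 28, 29, 31, 32, 34, 36, 37, 38, 42, 43}
insert 17 → {13, 17, 25, 27, 28, 29, 31, 32, 34, 36, 37, 38, 42, 43}
extract-min → 13; now {17, 25, 27, 28, 29, 31, 32, 34, 36, 37, 38, 42, 43}
insert 21 → {17, 21, 25, 27, 28, 29, 31, 32, 34, 36, 37, 38, 42, 43}
insert 14 → {14, 17, 21, 25, 27, 28, 29, 31, 32, 34, 36, 37, 38, 42, 43}
insert 11 → {11, 14, 17, 21, 25, 27, 28, 29, 31, 32, 34, 36, 37, 38, 42, 43}
extract-min → 11; now {14, 17, 21, 25, 27, 28, 29, 31, 32, 34, 36, 37, 38, 42, 43}
extract-min → 14; now {17, 21, 25, 27, 28, 29, 31, 32, 34, 36, 37, 38, 42, 43}
insert 22 → {17, 21, 22, 25, 27, 28, 29, 31, 32, 34, 36, 37, 38, 42, 43}
insert 10 → {10, 17, 21, 22, 25, 27, 28, 29, 31, 32, 34, 36, 37, 38, 42, 43}
insert 39 → {10, 17, 21, 22, 25, 27, 28, 29, 31, 32, 34, 36, 37, 38, 39, 42, 43}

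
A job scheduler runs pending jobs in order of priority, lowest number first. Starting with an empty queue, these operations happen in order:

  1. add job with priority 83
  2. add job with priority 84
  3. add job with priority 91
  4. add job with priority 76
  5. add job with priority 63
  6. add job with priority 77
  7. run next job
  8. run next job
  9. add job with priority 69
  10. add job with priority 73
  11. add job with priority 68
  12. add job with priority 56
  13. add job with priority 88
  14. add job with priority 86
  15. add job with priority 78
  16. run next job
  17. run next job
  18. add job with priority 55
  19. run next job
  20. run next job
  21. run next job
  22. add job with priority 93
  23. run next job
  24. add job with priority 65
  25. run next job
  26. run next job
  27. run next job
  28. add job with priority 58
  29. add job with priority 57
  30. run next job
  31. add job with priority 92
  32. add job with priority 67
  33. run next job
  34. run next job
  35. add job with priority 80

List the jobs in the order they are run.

insert 83 → {83}
insert 84 → {83, 84}
insert 91 → {83, 84, 91}
insert 76 → {76, 83, 84, 91}
insert 63 → {63, 76, 83, 84, 91}
insert 77 → {63, 76, 77, 83, 84, 91}
run next job → 63; now {76, 77, 83, 84, 91}
run next job → 76; now {77, 83, 84, 91}
insert 69 → {69, 77, 83, 84, 91}
insert 73 → {69, 73, 77, 83, 84, 91}
insert 68 → {68, 69, 73, 77, 83, 84, 91}
insert 56 → {56, 68, 69, 73, 77, 83, 84, 91}
insert 88 → {56, 68, 69, 73, 77, 83, 84, 88, 91}
insert 86 → {56, 68, 69, 73, 77, 83, 84, 86, 88, 91}
insert 78 → {56, 68, 69, 73, 77, 78, 83, 84, 86, 88, 91}
run next job → 56; now {68, 69, 73, 77, 78, 83, 84, 86, 88, 91}
run next job → 68; now {69, 73, 77, 78, 83, 84, 86, 88, 91}
insert 55 → {55, 69, 73, 77, 78, 83, 84, 86, 88, 91}
run next job → 55; now {69, 73, 77, 78, 83, 84, 86, 88, 91}
run next job → 69; now {73, 77, 78, 83, 84, 86, 88, 91}
run next job → 73; now {77, 78, 83, 84, 86, 88, 91}
insert 93 → {77, 78, 83, 84, 86, 88, 91, 93}
run next job → 77; now {78, 83, 84, 86, 88, 91, 93}
insert 65 → {65, 78, 83, 84, 86, 88, 91, 93}
run next job → 65; now {78, 83, 84, 86, 88, 91, 93}
run next job → 78; now {83, 84, 86, 88, 91, 93}
run next job → 83; now {84, 86, 88, 91, 93}
insert 58 → {58, 84, 86, 88, 91, 93}
insert 57 → {57, 58, 84, 86, 88, 91, 93}
run next job → 57; now {58, 84, 86, 88, 91, 93}
insert 92 → {58, 84, 86, 88, 91, 92, 93}
insert 67 → {58, 67, 84, 86, 88, 91, 92, 93}
run next job → 58; now {67, 84, 86, 88, 91, 92, 93}
run next job → 67; now {84, 86, 88, 91, 92, 93}
insert 80 → {80, 84, 86, 88, 91, 92, 93}

[63, 76, 56, 68, 55, 69, 73, 77, 65, 78, 83, 57, 58, 67]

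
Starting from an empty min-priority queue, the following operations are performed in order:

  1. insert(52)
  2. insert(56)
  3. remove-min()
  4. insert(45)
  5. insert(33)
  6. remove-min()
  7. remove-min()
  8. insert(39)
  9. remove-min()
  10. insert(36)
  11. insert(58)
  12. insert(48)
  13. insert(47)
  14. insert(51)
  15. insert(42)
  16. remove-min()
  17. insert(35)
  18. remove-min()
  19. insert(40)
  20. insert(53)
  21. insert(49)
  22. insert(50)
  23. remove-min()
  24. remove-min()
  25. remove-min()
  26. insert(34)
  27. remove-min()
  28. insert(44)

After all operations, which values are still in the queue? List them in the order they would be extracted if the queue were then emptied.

44 → 48 → 49 → 50 → 51 → 53 → 56 → 58

insert 52 → {52}
insert 56 → {52, 56}
remove-min → 52; now {56}
insert 45 → {45, 56}
insert 33 → {33, 45, 56}
remove-min → 33; now {45, 56}
remove-min → 45; now {56}
insert 39 → {39, 56}
remove-min → 39; now {56}
insert 36 → {36, 56}
insert 58 → {36, 56, 58}
insert 48 → {36, 48, 56, 58}
insert 47 → {36, 47, 48, 56, 58}
insert 51 → {36, 47, 48, 51, 56, 58}
insert 42 → {36, 42, 47, 48, 51, 56, 58}
remove-min → 36; now {42, 47, 48, 51, 56, 58}
insert 35 → {35, 42, 47, 48, 51, 56, 58}
remove-min → 35; now {42, 47, 48, 51, 56, 58}
insert 40 → {40, 42, 47, 48, 51, 56, 58}
insert 53 → {40, 42, 47, 48, 51, 53, 56, 58}
insert 49 → {40, 42, 47, 48, 49, 51, 53, 56, 58}
insert 50 → {40, 42, 47, 48, 49, 50, 51, 53, 56, 58}
remove-min → 40; now {42, 47, 48, 49, 50, 51, 53, 56, 58}
remove-min → 42; now {47, 48, 49, 50, 51, 53, 56, 58}
remove-min → 47; now {48, 49, 50, 51, 53, 56, 58}
insert 34 → {34, 48, 49, 50, 51, 53, 56, 58}
remove-min → 34; now {48, 49, 50, 51, 53, 56, 58}
insert 44 → {44, 48, 49, 50, 51, 53, 56, 58}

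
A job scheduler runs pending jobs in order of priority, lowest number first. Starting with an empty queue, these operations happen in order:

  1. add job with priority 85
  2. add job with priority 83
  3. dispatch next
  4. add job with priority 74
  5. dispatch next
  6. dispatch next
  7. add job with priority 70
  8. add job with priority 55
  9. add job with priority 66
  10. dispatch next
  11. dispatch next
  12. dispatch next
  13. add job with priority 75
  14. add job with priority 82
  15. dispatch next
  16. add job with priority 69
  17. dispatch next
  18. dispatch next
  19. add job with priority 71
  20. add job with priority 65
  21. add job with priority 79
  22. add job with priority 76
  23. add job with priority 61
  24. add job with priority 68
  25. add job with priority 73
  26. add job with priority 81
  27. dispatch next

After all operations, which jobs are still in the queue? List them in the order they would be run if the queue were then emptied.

65 → 68 → 71 → 73 → 76 → 79 → 81

insert 85 → {85}
insert 83 → {83, 85}
dispatch next → 83; now {85}
insert 74 → {74, 85}
dispatch next → 74; now {85}
dispatch next → 85; now {}
insert 70 → {70}
insert 55 → {55, 70}
insert 66 → {55, 66, 70}
dispatch next → 55; now {66, 70}
dispatch next → 66; now {70}
dispatch next → 70; now {}
insert 75 → {75}
insert 82 → {75, 82}
dispatch next → 75; now {82}
insert 69 → {69, 82}
dispatch next → 69; now {82}
dispatch next → 82; now {}
insert 71 → {71}
insert 65 → {65, 71}
insert 79 → {65, 71, 79}
insert 76 → {65, 71, 76, 79}
insert 61 → {61, 65, 71, 76, 79}
insert 68 → {61, 65, 68, 71, 76, 79}
insert 73 → {61, 65, 68, 71, 73, 76, 79}
insert 81 → {61, 65, 68, 71, 73, 76, 79, 81}
dispatch next → 61; now {65, 68, 71, 73, 76, 79, 81}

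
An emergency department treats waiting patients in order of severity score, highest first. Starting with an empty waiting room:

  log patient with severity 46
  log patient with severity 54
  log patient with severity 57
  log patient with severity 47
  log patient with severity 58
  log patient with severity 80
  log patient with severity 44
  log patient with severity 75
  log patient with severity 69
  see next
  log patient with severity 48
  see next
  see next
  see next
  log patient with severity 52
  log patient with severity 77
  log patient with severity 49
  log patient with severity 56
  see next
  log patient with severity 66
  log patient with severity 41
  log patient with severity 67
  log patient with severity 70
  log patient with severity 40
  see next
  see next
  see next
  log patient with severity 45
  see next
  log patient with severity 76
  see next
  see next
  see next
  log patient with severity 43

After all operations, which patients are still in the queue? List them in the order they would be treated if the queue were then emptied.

insert 46 → {46}
insert 54 → {54, 46}
insert 57 → {57, 54, 46}
insert 47 → {57, 54, 47, 46}
insert 58 → {58, 57, 54, 47, 46}
insert 80 → {80, 58, 57, 54, 47, 46}
insert 44 → {80, 58, 57, 54, 47, 46, 44}
insert 75 → {80, 75, 58, 57, 54, 47, 46, 44}
insert 69 → {80, 75, 69, 58, 57, 54, 47, 46, 44}
see next → 80; now {75, 69, 58, 57, 54, 47, 46, 44}
insert 48 → {75, 69, 58, 57, 54, 48, 47, 46, 44}
see next → 75; now {69, 58, 57, 54, 48, 47, 46, 44}
see next → 69; now {58, 57, 54, 48, 47, 46, 44}
see next → 58; now {57, 54, 48, 47, 46, 44}
insert 52 → {57, 54, 52, 48, 47, 46, 44}
insert 77 → {77, 57, 54, 52, 48, 47, 46, 44}
insert 49 → {77, 57, 54, 52, 49, 48, 47, 46, 44}
insert 56 → {77, 57, 56, 54, 52, 49, 48, 47, 46, 44}
see next → 77; now {57, 56, 54, 52, 49, 48, 47, 46, 44}
insert 66 → {66, 57, 56, 54, 52, 49, 48, 47, 46, 44}
insert 41 → {66, 57, 56, 54, 52, 49, 48, 47, 46, 44, 41}
insert 67 → {67, 66, 57, 56, 54, 52, 49, 48, 47, 46, 44, 41}
insert 70 → {70, 67, 66, 57, 56, 54, 52, 49, 48, 47, 46, 44, 41}
insert 40 → {70, 67, 66, 57, 56, 54, 52, 49, 48, 47, 46, 44, 41, 40}
see next → 70; now {67, 66, 57, 56, 54, 52, 49, 48, 47, 46, 44, 41, 40}
see next → 67; now {66, 57, 56, 54, 52, 49, 48, 47, 46, 44, 41, 40}
see next → 66; now {57, 56, 54, 52, 49, 48, 47, 46, 44, 41, 40}
insert 45 → {57, 56, 54, 52, 49, 48, 47, 46, 45, 44, 41, 40}
see next → 57; now {56, 54, 52, 49, 48, 47, 46, 45, 44, 41, 40}
insert 76 → {76, 56, 54, 52, 49, 48, 47, 46, 45, 44, 41, 40}
see next → 76; now {56, 54, 52, 49, 48, 47, 46, 45, 44, 41, 40}
see next → 56; now {54, 52, 49, 48, 47, 46, 45, 44, 41, 40}
see next → 54; now {52, 49, 48, 47, 46, 45, 44, 41, 40}
insert 43 → {52, 49, 48, 47, 46, 45, 44, 43, 41, 40}

[52, 49, 48, 47, 46, 45, 44, 43, 41, 40]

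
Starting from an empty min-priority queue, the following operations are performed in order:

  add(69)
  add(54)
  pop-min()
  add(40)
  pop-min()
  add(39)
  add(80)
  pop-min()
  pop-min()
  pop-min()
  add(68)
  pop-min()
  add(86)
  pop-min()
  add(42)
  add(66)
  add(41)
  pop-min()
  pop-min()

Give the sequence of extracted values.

54, 40, 39, 69, 80, 68, 86, 41, 42

insert 69 → {69}
insert 54 → {54, 69}
pop-min → 54; now {69}
insert 40 → {40, 69}
pop-min → 40; now {69}
insert 39 → {39, 69}
insert 80 → {39, 69, 80}
pop-min → 39; now {69, 80}
pop-min → 69; now {80}
pop-min → 80; now {}
insert 68 → {68}
pop-min → 68; now {}
insert 86 → {86}
pop-min → 86; now {}
insert 42 → {42}
insert 66 → {42, 66}
insert 41 → {41, 42, 66}
pop-min → 41; now {42, 66}
pop-min → 42; now {66}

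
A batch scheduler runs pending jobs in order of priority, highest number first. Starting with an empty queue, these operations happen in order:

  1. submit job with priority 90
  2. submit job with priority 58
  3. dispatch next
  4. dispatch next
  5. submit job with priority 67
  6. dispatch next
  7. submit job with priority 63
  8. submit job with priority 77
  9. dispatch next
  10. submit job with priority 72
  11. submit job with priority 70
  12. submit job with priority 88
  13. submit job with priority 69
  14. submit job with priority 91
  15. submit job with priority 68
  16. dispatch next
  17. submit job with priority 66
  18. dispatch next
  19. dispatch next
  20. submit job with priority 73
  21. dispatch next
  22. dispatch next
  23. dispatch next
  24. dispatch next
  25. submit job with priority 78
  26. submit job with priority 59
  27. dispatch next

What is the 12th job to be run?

78

insert 90 → {90}
insert 58 → {90, 58}
dispatch next → 90; now {58}
dispatch next → 58; now {}
insert 67 → {67}
dispatch next → 67; now {}
insert 63 → {63}
insert 77 → {77, 63}
dispatch next → 77; now {63}
insert 72 → {72, 63}
insert 70 → {72, 70, 63}
insert 88 → {88, 72, 70, 63}
insert 69 → {88, 72, 70, 69, 63}
insert 91 → {91, 88, 72, 70, 69, 63}
insert 68 → {91, 88, 72, 70, 69, 68, 63}
dispatch next → 91; now {88, 72, 70, 69, 68, 63}
insert 66 → {88, 72, 70, 69, 68, 66, 63}
dispatch next → 88; now {72, 70, 69, 68, 66, 63}
dispatch next → 72; now {70, 69, 68, 66, 63}
insert 73 → {73, 70, 69, 68, 66, 63}
dispatch next → 73; now {70, 69, 68, 66, 63}
dispatch next → 70; now {69, 68, 66, 63}
dispatch next → 69; now {68, 66, 63}
dispatch next → 68; now {66, 63}
insert 78 → {78, 66, 63}
insert 59 → {78, 66, 63, 59}
dispatch next → 78; now {66, 63, 59}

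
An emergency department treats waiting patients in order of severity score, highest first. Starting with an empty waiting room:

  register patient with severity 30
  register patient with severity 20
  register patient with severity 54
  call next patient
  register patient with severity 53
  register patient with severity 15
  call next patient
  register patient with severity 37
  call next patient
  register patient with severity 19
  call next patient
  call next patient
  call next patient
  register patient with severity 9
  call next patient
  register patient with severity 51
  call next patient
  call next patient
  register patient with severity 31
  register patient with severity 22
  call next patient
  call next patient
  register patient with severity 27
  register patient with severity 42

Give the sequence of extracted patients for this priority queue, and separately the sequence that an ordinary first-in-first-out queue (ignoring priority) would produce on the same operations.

priority queue: 54, 53, 37, 30, 20, 19, 15, 51, 9, 31, 22; FIFO queue: [30, 20, 54, 53, 15, 37, 19, 9, 51, 31, 22]

insert 30 → {30}
insert 20 → {30, 20}
insert 54 → {54, 30, 20}
call next patient → 54; now {30, 20}
insert 53 → {53, 30, 20}
insert 15 → {53, 30, 20, 15}
call next patient → 53; now {30, 20, 15}
insert 37 → {37, 30, 20, 15}
call next patient → 37; now {30, 20, 15}
insert 19 → {30, 20, 19, 15}
call next patient → 30; now {20, 19, 15}
call next patient → 20; now {19, 15}
call next patient → 19; now {15}
insert 9 → {15, 9}
call next patient → 15; now {9}
insert 51 → {51, 9}
call next patient → 51; now {9}
call next patient → 9; now {}
insert 31 → {31}
insert 22 → {31, 22}
call next patient → 31; now {22}
call next patient → 22; now {}
insert 27 → {27}
insert 42 → {42, 27}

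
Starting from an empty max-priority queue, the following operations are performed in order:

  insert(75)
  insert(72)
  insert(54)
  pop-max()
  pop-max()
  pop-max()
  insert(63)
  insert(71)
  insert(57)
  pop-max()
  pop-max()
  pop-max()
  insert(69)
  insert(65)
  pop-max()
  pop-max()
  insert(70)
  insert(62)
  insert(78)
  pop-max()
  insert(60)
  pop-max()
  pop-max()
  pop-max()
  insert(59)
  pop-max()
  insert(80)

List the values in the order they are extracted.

insert 75 → {75}
insert 72 → {75, 72}
insert 54 → {75, 72, 54}
pop-max → 75; now {72, 54}
pop-max → 72; now {54}
pop-max → 54; now {}
insert 63 → {63}
insert 71 → {71, 63}
insert 57 → {71, 63, 57}
pop-max → 71; now {63, 57}
pop-max → 63; now {57}
pop-max → 57; now {}
insert 69 → {69}
insert 65 → {69, 65}
pop-max → 69; now {65}
pop-max → 65; now {}
insert 70 → {70}
insert 62 → {70, 62}
insert 78 → {78, 70, 62}
pop-max → 78; now {70, 62}
insert 60 → {70, 62, 60}
pop-max → 70; now {62, 60}
pop-max → 62; now {60}
pop-max → 60; now {}
insert 59 → {59}
pop-max → 59; now {}
insert 80 → {80}

75, 72, 54, 71, 63, 57, 69, 65, 78, 70, 62, 60, 59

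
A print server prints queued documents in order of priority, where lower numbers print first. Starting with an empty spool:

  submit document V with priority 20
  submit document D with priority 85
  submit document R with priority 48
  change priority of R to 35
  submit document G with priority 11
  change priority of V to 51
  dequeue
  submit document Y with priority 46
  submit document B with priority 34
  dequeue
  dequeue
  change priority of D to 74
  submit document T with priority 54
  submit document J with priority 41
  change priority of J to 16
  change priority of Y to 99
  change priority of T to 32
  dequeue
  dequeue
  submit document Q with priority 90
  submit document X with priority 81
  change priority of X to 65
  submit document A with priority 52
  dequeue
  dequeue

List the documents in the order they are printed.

G, B, R, J, T, V, A

add V (priority 20) → {V:20}
add D (priority 85) → {V:20, D:85}
add R (priority 48) → {V:20, R:48, D:85}
update R to priority 35 → {V:20, R:35, D:85}
add G (priority 11) → {G:11, V:20, R:35, D:85}
update V to priority 51 → {G:11, R:35, V:51, D:85}
dequeue → G; now {R:35, V:51, D:85}
add Y (priority 46) → {R:35, Y:46, V:51, D:85}
add B (priority 34) → {B:34, R:35, Y:46, V:51, D:85}
dequeue → B; now {R:35, Y:46, V:51, D:85}
dequeue → R; now {Y:46, V:51, D:85}
update D to priority 74 → {Y:46, V:51, D:74}
add T (priority 54) → {Y:46, V:51, T:54, D:74}
add J (priority 41) → {J:41, Y:46, V:51, T:54, D:74}
update J to priority 16 → {J:16, Y:46, V:51, T:54, D:74}
update Y to priority 99 → {J:16, V:51, T:54, D:74, Y:99}
update T to priority 32 → {J:16, T:32, V:51, D:74, Y:99}
dequeue → J; now {T:32, V:51, D:74, Y:99}
dequeue → T; now {V:51, D:74, Y:99}
add Q (priority 90) → {V:51, D:74, Q:90, Y:99}
add X (priority 81) → {V:51, D:74, X:81, Q:90, Y:99}
update X to priority 65 → {V:51, X:65, D:74, Q:90, Y:99}
add A (priority 52) → {V:51, A:52, X:65, D:74, Q:90, Y:99}
dequeue → V; now {A:52, X:65, D:74, Q:90, Y:99}
dequeue → A; now {X:65, D:74, Q:90, Y:99}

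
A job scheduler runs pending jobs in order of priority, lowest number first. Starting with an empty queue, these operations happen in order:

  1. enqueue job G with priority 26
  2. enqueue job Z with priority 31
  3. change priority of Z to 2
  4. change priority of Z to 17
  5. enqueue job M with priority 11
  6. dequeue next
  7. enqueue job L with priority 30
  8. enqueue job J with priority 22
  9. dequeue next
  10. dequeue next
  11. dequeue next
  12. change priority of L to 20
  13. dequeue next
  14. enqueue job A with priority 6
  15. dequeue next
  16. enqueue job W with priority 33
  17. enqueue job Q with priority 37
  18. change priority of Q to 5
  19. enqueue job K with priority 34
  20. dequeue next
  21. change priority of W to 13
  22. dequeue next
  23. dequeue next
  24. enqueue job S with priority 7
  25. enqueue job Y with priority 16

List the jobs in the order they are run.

add G (priority 26) → {G:26}
add Z (priority 31) → {G:26, Z:31}
update Z to priority 2 → {Z:2, G:26}
update Z to priority 17 → {Z:17, G:26}
add M (priority 11) → {M:11, Z:17, G:26}
dequeue next → M; now {Z:17, G:26}
add L (priority 30) → {Z:17, G:26, L:30}
add J (priority 22) → {Z:17, J:22, G:26, L:30}
dequeue next → Z; now {J:22, G:26, L:30}
dequeue next → J; now {G:26, L:30}
dequeue next → G; now {L:30}
update L to priority 20 → {L:20}
dequeue next → L; now {}
add A (priority 6) → {A:6}
dequeue next → A; now {}
add W (priority 33) → {W:33}
add Q (priority 37) → {W:33, Q:37}
update Q to priority 5 → {Q:5, W:33}
add K (priority 34) → {Q:5, W:33, K:34}
dequeue next → Q; now {W:33, K:34}
update W to priority 13 → {W:13, K:34}
dequeue next → W; now {K:34}
dequeue next → K; now {}
add S (priority 7) → {S:7}
add Y (priority 16) → {S:7, Y:16}

M, Z, J, G, L, A, Q, W, K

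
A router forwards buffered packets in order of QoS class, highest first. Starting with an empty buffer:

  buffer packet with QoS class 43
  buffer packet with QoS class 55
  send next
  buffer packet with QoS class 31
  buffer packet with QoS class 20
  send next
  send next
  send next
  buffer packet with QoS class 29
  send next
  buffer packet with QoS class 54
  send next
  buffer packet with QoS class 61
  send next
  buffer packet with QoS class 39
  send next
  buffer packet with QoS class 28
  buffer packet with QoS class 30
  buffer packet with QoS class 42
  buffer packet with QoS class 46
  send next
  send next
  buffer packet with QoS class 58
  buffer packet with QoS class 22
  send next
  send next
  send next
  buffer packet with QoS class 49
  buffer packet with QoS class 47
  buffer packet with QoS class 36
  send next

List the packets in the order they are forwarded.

55, 43, 31, 20, 29, 54, 61, 39, 46, 42, 58, 30, 28, 49

insert 43 → {43}
insert 55 → {55, 43}
send next → 55; now {43}
insert 31 → {43, 31}
insert 20 → {43, 31, 20}
send next → 43; now {31, 20}
send next → 31; now {20}
send next → 20; now {}
insert 29 → {29}
send next → 29; now {}
insert 54 → {54}
send next → 54; now {}
insert 61 → {61}
send next → 61; now {}
insert 39 → {39}
send next → 39; now {}
insert 28 → {28}
insert 30 → {30, 28}
insert 42 → {42, 30, 28}
insert 46 → {46, 42, 30, 28}
send next → 46; now {42, 30, 28}
send next → 42; now {30, 28}
insert 58 → {58, 30, 28}
insert 22 → {58, 30, 28, 22}
send next → 58; now {30, 28, 22}
send next → 30; now {28, 22}
send next → 28; now {22}
insert 49 → {49, 22}
insert 47 → {49, 47, 22}
insert 36 → {49, 47, 36, 22}
send next → 49; now {47, 36, 22}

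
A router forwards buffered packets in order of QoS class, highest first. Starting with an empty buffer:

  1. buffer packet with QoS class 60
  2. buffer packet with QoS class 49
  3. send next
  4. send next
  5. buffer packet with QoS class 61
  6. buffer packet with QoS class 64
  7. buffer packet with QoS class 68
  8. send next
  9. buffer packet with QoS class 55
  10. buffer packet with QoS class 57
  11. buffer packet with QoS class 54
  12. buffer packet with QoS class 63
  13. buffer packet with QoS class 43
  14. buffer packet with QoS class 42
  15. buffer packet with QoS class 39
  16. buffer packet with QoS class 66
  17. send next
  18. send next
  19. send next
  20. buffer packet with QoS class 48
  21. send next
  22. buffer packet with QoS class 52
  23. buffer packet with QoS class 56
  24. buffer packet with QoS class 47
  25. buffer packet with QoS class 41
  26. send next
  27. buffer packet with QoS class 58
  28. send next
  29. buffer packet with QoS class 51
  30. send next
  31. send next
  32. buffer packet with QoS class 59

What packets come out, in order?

60 → 49 → 68 → 66 → 64 → 63 → 61 → 57 → 58 → 56 → 55

insert 60 → {60}
insert 49 → {60, 49}
send next → 60; now {49}
send next → 49; now {}
insert 61 → {61}
insert 64 → {64, 61}
insert 68 → {68, 64, 61}
send next → 68; now {64, 61}
insert 55 → {64, 61, 55}
insert 57 → {64, 61, 57, 55}
insert 54 → {64, 61, 57, 55, 54}
insert 63 → {64, 63, 61, 57, 55, 54}
insert 43 → {64, 63, 61, 57, 55, 54, 43}
insert 42 → {64, 63, 61, 57, 55, 54, 43, 42}
insert 39 → {64, 63, 61, 57, 55, 54, 43, 42, 39}
insert 66 → {66, 64, 63, 61, 57, 55, 54, 43, 42, 39}
send next → 66; now {64, 63, 61, 57, 55, 54, 43, 42, 39}
send next → 64; now {63, 61, 57, 55, 54, 43, 42, 39}
send next → 63; now {61, 57, 55, 54, 43, 42, 39}
insert 48 → {61, 57, 55, 54, 48, 43, 42, 39}
send next → 61; now {57, 55, 54, 48, 43, 42, 39}
insert 52 → {57, 55, 54, 52, 48, 43, 42, 39}
insert 56 → {57, 56, 55, 54, 52, 48, 43, 42, 39}
insert 47 → {57, 56, 55, 54, 52, 48, 47, 43, 42, 39}
insert 41 → {57, 56, 55, 54, 52, 48, 47, 43, 42, 41, 39}
send next → 57; now {56, 55, 54, 52, 48, 47, 43, 42, 41, 39}
insert 58 → {58, 56, 55, 54, 52, 48, 47, 43, 42, 41, 39}
send next → 58; now {56, 55, 54, 52, 48, 47, 43, 42, 41, 39}
insert 51 → {56, 55, 54, 52, 51, 48, 47, 43, 42, 41, 39}
send next → 56; now {55, 54, 52, 51, 48, 47, 43, 42, 41, 39}
send next → 55; now {54, 52, 51, 48, 47, 43, 42, 41, 39}
insert 59 → {59, 54, 52, 51, 48, 47, 43, 42, 41, 39}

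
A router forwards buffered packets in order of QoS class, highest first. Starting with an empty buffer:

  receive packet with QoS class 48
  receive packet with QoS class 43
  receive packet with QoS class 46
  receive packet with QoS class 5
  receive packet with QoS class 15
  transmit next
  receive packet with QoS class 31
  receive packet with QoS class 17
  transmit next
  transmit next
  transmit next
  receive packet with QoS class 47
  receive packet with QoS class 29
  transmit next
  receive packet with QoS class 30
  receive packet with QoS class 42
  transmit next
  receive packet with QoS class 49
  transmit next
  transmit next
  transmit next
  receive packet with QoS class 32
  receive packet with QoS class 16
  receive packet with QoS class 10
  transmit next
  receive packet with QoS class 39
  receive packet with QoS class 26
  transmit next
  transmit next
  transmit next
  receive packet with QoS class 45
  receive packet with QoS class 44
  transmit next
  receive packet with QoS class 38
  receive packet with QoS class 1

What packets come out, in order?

insert 48 → {48}
insert 43 → {48, 43}
insert 46 → {48, 46, 43}
insert 5 → {48, 46, 43, 5}
insert 15 → {48, 46, 43, 15, 5}
transmit next → 48; now {46, 43, 15, 5}
insert 31 → {46, 43, 31, 15, 5}
insert 17 → {46, 43, 31, 17, 15, 5}
transmit next → 46; now {43, 31, 17, 15, 5}
transmit next → 43; now {31, 17, 15, 5}
transmit next → 31; now {17, 15, 5}
insert 47 → {47, 17, 15, 5}
insert 29 → {47, 29, 17, 15, 5}
transmit next → 47; now {29, 17, 15, 5}
insert 30 → {30, 29, 17, 15, 5}
insert 42 → {42, 30, 29, 17, 15, 5}
transmit next → 42; now {30, 29, 17, 15, 5}
insert 49 → {49, 30, 29, 17, 15, 5}
transmit next → 49; now {30, 29, 17, 15, 5}
transmit next → 30; now {29, 17, 15, 5}
transmit next → 29; now {17, 15, 5}
insert 32 → {32, 17, 15, 5}
insert 16 → {32, 17, 16, 15, 5}
insert 10 → {32, 17, 16, 15, 10, 5}
transmit next → 32; now {17, 16, 15, 10, 5}
insert 39 → {39, 17, 16, 15, 10, 5}
insert 26 → {39, 26, 17, 16, 15, 10, 5}
transmit next → 39; now {26, 17, 16, 15, 10, 5}
transmit next → 26; now {17, 16, 15, 10, 5}
transmit next → 17; now {16, 15, 10, 5}
insert 45 → {45, 16, 15, 10, 5}
insert 44 → {45, 44, 16, 15, 10, 5}
transmit next → 45; now {44, 16, 15, 10, 5}
insert 38 → {44, 38, 16, 15, 10, 5}
insert 1 → {44, 38, 16, 15, 10, 5, 1}

[48, 46, 43, 31, 47, 42, 49, 30, 29, 32, 39, 26, 17, 45]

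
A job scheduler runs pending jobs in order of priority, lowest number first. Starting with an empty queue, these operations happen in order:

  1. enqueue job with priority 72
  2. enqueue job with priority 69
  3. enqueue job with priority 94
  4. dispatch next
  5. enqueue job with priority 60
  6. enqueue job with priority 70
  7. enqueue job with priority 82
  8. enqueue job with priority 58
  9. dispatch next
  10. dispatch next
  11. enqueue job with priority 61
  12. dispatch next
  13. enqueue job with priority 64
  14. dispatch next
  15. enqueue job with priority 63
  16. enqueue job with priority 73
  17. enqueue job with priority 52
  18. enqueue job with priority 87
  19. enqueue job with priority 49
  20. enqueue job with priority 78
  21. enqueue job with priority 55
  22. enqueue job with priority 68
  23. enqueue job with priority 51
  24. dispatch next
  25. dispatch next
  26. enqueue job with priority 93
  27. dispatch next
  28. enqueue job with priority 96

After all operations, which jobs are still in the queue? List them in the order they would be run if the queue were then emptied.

insert 72 → {72}
insert 69 → {69, 72}
insert 94 → {69, 72, 94}
dispatch next → 69; now {72, 94}
insert 60 → {60, 72, 94}
insert 70 → {60, 70, 72, 94}
insert 82 → {60, 70, 72, 82, 94}
insert 58 → {58, 60, 70, 72, 82, 94}
dispatch next → 58; now {60, 70, 72, 82, 94}
dispatch next → 60; now {70, 72, 82, 94}
insert 61 → {61, 70, 72, 82, 94}
dispatch next → 61; now {70, 72, 82, 94}
insert 64 → {64, 70, 72, 82, 94}
dispatch next → 64; now {70, 72, 82, 94}
insert 63 → {63, 70, 72, 82, 94}
insert 73 → {63, 70, 72, 73, 82, 94}
insert 52 → {52, 63, 70, 72, 73, 82, 94}
insert 87 → {52, 63, 70, 72, 73, 82, 87, 94}
insert 49 → {49, 52, 63, 70, 72, 73, 82, 87, 94}
insert 78 → {49, 52, 63, 70, 72, 73, 78, 82, 87, 94}
insert 55 → {49, 52, 55, 63, 70, 72, 73, 78, 82, 87, 94}
insert 68 → {49, 52, 55, 63, 68, 70, 72, 73, 78, 82, 87, 94}
insert 51 → {49, 51, 52, 55, 63, 68, 70, 72, 73, 78, 82, 87, 94}
dispatch next → 49; now {51, 52, 55, 63, 68, 70, 72, 73, 78, 82, 87, 94}
dispatch next → 51; now {52, 55, 63, 68, 70, 72, 73, 78, 82, 87, 94}
insert 93 → {52, 55, 63, 68, 70, 72, 73, 78, 82, 87, 93, 94}
dispatch next → 52; now {55, 63, 68, 70, 72, 73, 78, 82, 87, 93, 94}
insert 96 → {55, 63, 68, 70, 72, 73, 78, 82, 87, 93, 94, 96}

55, 63, 68, 70, 72, 73, 78, 82, 87, 93, 94, 96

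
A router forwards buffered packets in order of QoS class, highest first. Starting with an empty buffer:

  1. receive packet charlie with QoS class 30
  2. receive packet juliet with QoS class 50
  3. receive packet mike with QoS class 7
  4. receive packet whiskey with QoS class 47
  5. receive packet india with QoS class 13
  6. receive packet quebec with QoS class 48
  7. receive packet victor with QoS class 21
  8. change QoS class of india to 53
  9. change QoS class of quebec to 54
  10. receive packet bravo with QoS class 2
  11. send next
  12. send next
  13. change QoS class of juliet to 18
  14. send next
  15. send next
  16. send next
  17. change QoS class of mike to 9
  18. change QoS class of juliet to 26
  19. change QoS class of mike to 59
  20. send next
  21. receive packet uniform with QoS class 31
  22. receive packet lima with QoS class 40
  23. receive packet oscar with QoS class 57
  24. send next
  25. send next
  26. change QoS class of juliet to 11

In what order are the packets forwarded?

add charlie (QoS class 30) → {charlie:30}
add juliet (QoS class 50) → {juliet:50, charlie:30}
add mike (QoS class 7) → {juliet:50, charlie:30, mike:7}
add whiskey (QoS class 47) → {juliet:50, whiskey:47, charlie:30, mike:7}
add india (QoS class 13) → {juliet:50, whiskey:47, charlie:30, india:13, mike:7}
add quebec (QoS class 48) → {juliet:50, quebec:48, whiskey:47, charlie:30, india:13, mike:7}
add victor (QoS class 21) → {juliet:50, quebec:48, whiskey:47, charlie:30, victor:21, india:13, mike:7}
update india to QoS class 53 → {india:53, juliet:50, quebec:48, whiskey:47, charlie:30, victor:21, mike:7}
update quebec to QoS class 54 → {quebec:54, india:53, juliet:50, whiskey:47, charlie:30, victor:21, mike:7}
add bravo (QoS class 2) → {quebec:54, india:53, juliet:50, whiskey:47, charlie:30, victor:21, mike:7, bravo:2}
send next → quebec; now {india:53, juliet:50, whiskey:47, charlie:30, victor:21, mike:7, bravo:2}
send next → india; now {juliet:50, whiskey:47, charlie:30, victor:21, mike:7, bravo:2}
update juliet to QoS class 18 → {whiskey:47, charlie:30, victor:21, juliet:18, mike:7, bravo:2}
send next → whiskey; now {charlie:30, victor:21, juliet:18, mike:7, bravo:2}
send next → charlie; now {victor:21, juliet:18, mike:7, bravo:2}
send next → victor; now {juliet:18, mike:7, bravo:2}
update mike to QoS class 9 → {juliet:18, mike:9, bravo:2}
update juliet to QoS class 26 → {juliet:26, mike:9, bravo:2}
update mike to QoS class 59 → {mike:59, juliet:26, bravo:2}
send next → mike; now {juliet:26, bravo:2}
add uniform (QoS class 31) → {uniform:31, juliet:26, bravo:2}
add lima (QoS class 40) → {lima:40, uniform:31, juliet:26, bravo:2}
add oscar (QoS class 57) → {oscar:57, lima:40, uniform:31, juliet:26, bravo:2}
send next → oscar; now {lima:40, uniform:31, juliet:26, bravo:2}
send next → lima; now {uniform:31, juliet:26, bravo:2}
update juliet to QoS class 11 → {uniform:31, juliet:11, bravo:2}

[quebec, india, whiskey, charlie, victor, mike, oscar, lima]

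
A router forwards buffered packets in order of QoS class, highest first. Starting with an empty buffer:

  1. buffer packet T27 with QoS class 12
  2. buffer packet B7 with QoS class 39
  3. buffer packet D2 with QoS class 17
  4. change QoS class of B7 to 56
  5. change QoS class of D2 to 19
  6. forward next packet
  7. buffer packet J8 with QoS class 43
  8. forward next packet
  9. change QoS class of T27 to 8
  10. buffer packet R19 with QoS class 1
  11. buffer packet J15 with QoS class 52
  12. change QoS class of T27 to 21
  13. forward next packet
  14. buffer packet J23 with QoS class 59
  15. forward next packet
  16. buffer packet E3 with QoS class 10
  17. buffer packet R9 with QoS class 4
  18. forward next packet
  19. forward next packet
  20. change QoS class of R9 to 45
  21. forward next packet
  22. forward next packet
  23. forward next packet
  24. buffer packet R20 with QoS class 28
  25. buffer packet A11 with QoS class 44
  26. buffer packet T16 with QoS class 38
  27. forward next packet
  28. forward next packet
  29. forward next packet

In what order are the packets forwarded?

add T27 (QoS class 12) → {T27:12}
add B7 (QoS class 39) → {B7:39, T27:12}
add D2 (QoS class 17) → {B7:39, D2:17, T27:12}
update B7 to QoS class 56 → {B7:56, D2:17, T27:12}
update D2 to QoS class 19 → {B7:56, D2:19, T27:12}
forward next packet → B7; now {D2:19, T27:12}
add J8 (QoS class 43) → {J8:43, D2:19, T27:12}
forward next packet → J8; now {D2:19, T27:12}
update T27 to QoS class 8 → {D2:19, T27:8}
add R19 (QoS class 1) → {D2:19, T27:8, R19:1}
add J15 (QoS class 52) → {J15:52, D2:19, T27:8, R19:1}
update T27 to QoS class 21 → {J15:52, T27:21, D2:19, R19:1}
forward next packet → J15; now {T27:21, D2:19, R19:1}
add J23 (QoS class 59) → {J23:59, T27:21, D2:19, R19:1}
forward next packet → J23; now {T27:21, D2:19, R19:1}
add E3 (QoS class 10) → {T27:21, D2:19, E3:10, R19:1}
add R9 (QoS class 4) → {T27:21, D2:19, E3:10, R9:4, R19:1}
forward next packet → T27; now {D2:19, E3:10, R9:4, R19:1}
forward next packet → D2; now {E3:10, R9:4, R19:1}
update R9 to QoS class 45 → {R9:45, E3:10, R19:1}
forward next packet → R9; now {E3:10, R19:1}
forward next packet → E3; now {R19:1}
forward next packet → R19; now {}
add R20 (QoS class 28) → {R20:28}
add A11 (QoS class 44) → {A11:44, R20:28}
add T16 (QoS class 38) → {A11:44, T16:38, R20:28}
forward next packet → A11; now {T16:38, R20:28}
forward next packet → T16; now {R20:28}
forward next packet → R20; now {}

B7, J8, J15, J23, T27, D2, R9, E3, R19, A11, T16, R20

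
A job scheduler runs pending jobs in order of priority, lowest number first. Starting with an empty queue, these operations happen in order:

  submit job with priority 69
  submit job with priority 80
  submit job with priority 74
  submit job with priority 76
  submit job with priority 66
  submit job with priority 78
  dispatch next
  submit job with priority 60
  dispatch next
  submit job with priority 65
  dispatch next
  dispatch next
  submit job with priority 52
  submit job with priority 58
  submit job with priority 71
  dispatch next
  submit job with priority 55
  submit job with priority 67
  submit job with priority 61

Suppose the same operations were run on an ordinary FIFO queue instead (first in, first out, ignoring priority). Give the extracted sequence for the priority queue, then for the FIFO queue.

priority queue: 66, 60, 65, 69, 52; FIFO queue: [69, 80, 74, 76, 66]

insert 69 → {69}
insert 80 → {69, 80}
insert 74 → {69, 74, 80}
insert 76 → {69, 74, 76, 80}
insert 66 → {66, 69, 74, 76, 80}
insert 78 → {66, 69, 74, 76, 78, 80}
dispatch next → 66; now {69, 74, 76, 78, 80}
insert 60 → {60, 69, 74, 76, 78, 80}
dispatch next → 60; now {69, 74, 76, 78, 80}
insert 65 → {65, 69, 74, 76, 78, 80}
dispatch next → 65; now {69, 74, 76, 78, 80}
dispatch next → 69; now {74, 76, 78, 80}
insert 52 → {52, 74, 76, 78, 80}
insert 58 → {52, 58, 74, 76, 78, 80}
insert 71 → {52, 58, 71, 74, 76, 78, 80}
dispatch next → 52; now {58, 71, 74, 76, 78, 80}
insert 55 → {55, 58, 71, 74, 76, 78, 80}
insert 67 → {55, 58, 67, 71, 74, 76, 78, 80}
insert 61 → {55, 58, 61, 67, 71, 74, 76, 78, 80}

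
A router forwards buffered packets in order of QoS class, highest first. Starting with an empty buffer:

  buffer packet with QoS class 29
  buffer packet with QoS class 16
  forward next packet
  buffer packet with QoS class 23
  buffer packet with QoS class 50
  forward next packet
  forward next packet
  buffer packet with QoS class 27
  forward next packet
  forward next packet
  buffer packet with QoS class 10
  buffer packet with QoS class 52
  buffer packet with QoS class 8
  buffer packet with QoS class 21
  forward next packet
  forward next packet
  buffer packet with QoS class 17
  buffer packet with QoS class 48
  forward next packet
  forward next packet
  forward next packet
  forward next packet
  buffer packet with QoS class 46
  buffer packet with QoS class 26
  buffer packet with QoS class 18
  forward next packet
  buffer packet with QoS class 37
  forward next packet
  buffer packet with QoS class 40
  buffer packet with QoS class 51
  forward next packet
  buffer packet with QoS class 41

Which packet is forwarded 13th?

37

insert 29 → {29}
insert 16 → {29, 16}
forward next packet → 29; now {16}
insert 23 → {23, 16}
insert 50 → {50, 23, 16}
forward next packet → 50; now {23, 16}
forward next packet → 23; now {16}
insert 27 → {27, 16}
forward next packet → 27; now {16}
forward next packet → 16; now {}
insert 10 → {10}
insert 52 → {52, 10}
insert 8 → {52, 10, 8}
insert 21 → {52, 21, 10, 8}
forward next packet → 52; now {21, 10, 8}
forward next packet → 21; now {10, 8}
insert 17 → {17, 10, 8}
insert 48 → {48, 17, 10, 8}
forward next packet → 48; now {17, 10, 8}
forward next packet → 17; now {10, 8}
forward next packet → 10; now {8}
forward next packet → 8; now {}
insert 46 → {46}
insert 26 → {46, 26}
insert 18 → {46, 26, 18}
forward next packet → 46; now {26, 18}
insert 37 → {37, 26, 18}
forward next packet → 37; now {26, 18}
insert 40 → {40, 26, 18}
insert 51 → {51, 40, 26, 18}
forward next packet → 51; now {40, 26, 18}
insert 41 → {41, 40, 26, 18}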